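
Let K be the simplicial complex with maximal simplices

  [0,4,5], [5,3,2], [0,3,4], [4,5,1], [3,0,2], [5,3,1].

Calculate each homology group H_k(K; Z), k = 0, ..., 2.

Take the total order 0 < 1 < 2 < 3 < 4 < 5 on the vertex set. Then K (dimension 2) consists of the simplices:

  0-simplices (6): [0], [1], [2], [3], [4], [5]
  1-simplices (12): [0,2], [0,3], [0,4], [0,5], [1,3], [1,4], [1,5], [2,3], [2,5], [3,4], [3,5], [4,5]
  2-simplices (6): [0,2,3], [0,3,4], [0,4,5], [1,3,5], [1,4,5], [2,3,5]

giving chain groups C_0 ≅ Z^6, C_1 ≅ Z^12, C_2 ≅ Z^6.

The boundary map ∂_1: C_1 → C_0 maps an edge to its endpoints' difference, ∂[p,q] = q − p. For instance
  ∂[2,5] = [5] − [2].
As a 6×12 matrix over Z this has rank 5, with invariant factors (1,1,1,1,1).

Boundary ∂_2: C_2 → C_1 sends each 2-simplex [p,q,r] to [q,r] − [p,r] + [p,q]. For instance
  ∂[1,3,5] = [3,5] − [1,5] + [1,3],
  ∂[0,4,5] = [4,5] − [0,5] + [0,4].
The 12×6 boundary matrix has rank 6 and Smith normal form diag(1,1,1,1,1,1).

From H_k ≅ ker(∂_k) / im(∂_{k+1}) we obtain:

  H_0: rank C_0 − rank ∂_1 = 6 − 5 = 1, and the invariant factors of ∂_1 are all 1, so H_0 ≅ Z.
  H_1: rank ker ∂_1 − rank ∂_2 = (12 − 5) − 6 = 1, and the invariant factors of ∂_2 are all 1, so H_1 ≅ Z.
  H_2: rank ker ∂_2 − rank ∂_3 = (6 − 6) − 0 = 0, and there is no ∂_3, so H_2 ≅ 0.

(K is a triangulation of the cylinder S^1 x I.)

H_0 ≅ Z,  H_1 ≅ Z,  H_2 = 0.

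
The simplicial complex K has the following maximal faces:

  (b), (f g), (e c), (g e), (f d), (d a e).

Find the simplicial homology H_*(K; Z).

H_0 = Z^2,  H_1 = Z,  H_2 = 0.

Order the vertices as a < b < c < d < e < f < g. Listing each simplex with vertices in this order, K has dimension 2 with simplices:

  0-simplices (7): a, b, c, d, e, f, g
  1-simplices (7): ad, ae, ce, de, df, eg, fg
  2-simplices (1): ade

Hence C_0 ≅ Z^7, C_1 ≅ Z^7, C_2 ≅ Z^1.

∂_1: C_1 → C_0 is given by ∂[p,q] = [q] − [p]. For instance
  ∂eg = g − e.
As a 7×7 matrix over Z this has rank 5, with invariant factors (1,1,1,1,1).

Boundary ∂_2: C_2 → C_1 acts by ∂[p,q,r] = [q,r] − [p,r] + [p,q]. For instance
  ∂ade = de − ae + ad.
This gives a 7×1 integer matrix of rank 1; reducing to Smith normal form yields diagonal entries (1).

Reading off H_k = ker ∂_k / im ∂_{k+1}:

  H_0: rank C_0 − rank ∂_1 = 7 − 5 = 2, and the invariant factors of ∂_1 are all 1, so H_0 = Z^2.
  H_1: rank ker ∂_1 − rank ∂_2 = (7 − 5) − 1 = 1, and the invariant factors of ∂_2 are all 1, so H_1 = Z.
  H_2: rank ker ∂_2 − rank ∂_3 = (1 − 1) − 0 = 0, and there is no ∂_3, so H_2 = 0.

As a check, the Euler characteristic is 7 − 7 + 1 = 1, which agrees with 2 − 1 + 0 = 1.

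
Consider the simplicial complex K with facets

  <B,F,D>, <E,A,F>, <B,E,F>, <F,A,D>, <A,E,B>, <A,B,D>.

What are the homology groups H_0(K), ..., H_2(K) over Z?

H_0 = Z,  H_1 = 0,  H_2 = Z.

Order the vertices as A < B < D < E < F. Listing each simplex with vertices in this order, K has dimension 2 with simplices:

  0-simplices (5): A, B, D, E, F
  1-simplices (9): AB, AD, AE, AF, BD, BE, BF, DF, EF
  2-simplices (6): ABD, ABE, ADF, AEF, BDF, BEF

so the chain groups are C_0 ≅ Z^5, C_1 ≅ Z^9, C_2 ≅ Z^6.

Boundary ∂_1: C_1 → C_0 maps an edge to its endpoints' difference, ∂[p,q] = q − p.
The resulting 5×9 matrix has rank 4, and its Smith normal form has invariant factors (1,1,1,1).

∂_2: C_2 → C_1 maps a triangle to the signed sum of its edges. For instance
  ∂ABD = BD − AD + AB,
  ∂BDF = DF − BF + BD.
The resulting 9×6 matrix has rank 5, and its Smith normal form has invariant factors (1,1,1,1,1).

Now H_k = ker ∂_k / im ∂_{k+1}, so:

  H_0: rank C_0 − rank ∂_1 = 5 − 4 = 1, and the invariant factors of ∂_1 are all 1, so H_0 ≅ Z.
  H_1: rank ker ∂_1 − rank ∂_2 = (9 − 4) − 5 = 0, and the invariant factors of ∂_2 are all 1, so H_1 ≅ 0.
  H_2: rank ker ∂_2 − rank ∂_3 = (6 − 5) − 0 = 1, and there is no ∂_3, so H_2 ≅ Z.

As a check, the Euler characteristic is 5 − 9 + 6 = 2, which agrees with 1 − 0 + 1 = 2.
(K is a triangulation of the 2-sphere S^2.)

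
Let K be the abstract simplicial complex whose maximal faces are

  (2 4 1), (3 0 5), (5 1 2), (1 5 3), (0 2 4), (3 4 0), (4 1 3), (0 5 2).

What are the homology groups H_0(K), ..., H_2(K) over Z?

K has 6 vertices, 12 edges, 8 triangles.
rank ∂_0 = 0, rank ∂_1 = 5 ⇒ b_0 = 6 − 0 − 5 = 1; all invariant factors of ∂_1 are 1 so no torsion. So H_0 = Z.
rank ∂_1 = 5, rank ∂_2 = 7 ⇒ b_1 = 12 − 5 − 7 = 0; all invariant factors of ∂_2 are 1 so no torsion. So H_1 = 0.
rank ∂_2 = 7, rank ∂_3 = 0 ⇒ b_2 = 8 − 7 − 0 = 1. So H_2 = Z.

H_0 = Z,  H_1 = 0,  H_2 = Z.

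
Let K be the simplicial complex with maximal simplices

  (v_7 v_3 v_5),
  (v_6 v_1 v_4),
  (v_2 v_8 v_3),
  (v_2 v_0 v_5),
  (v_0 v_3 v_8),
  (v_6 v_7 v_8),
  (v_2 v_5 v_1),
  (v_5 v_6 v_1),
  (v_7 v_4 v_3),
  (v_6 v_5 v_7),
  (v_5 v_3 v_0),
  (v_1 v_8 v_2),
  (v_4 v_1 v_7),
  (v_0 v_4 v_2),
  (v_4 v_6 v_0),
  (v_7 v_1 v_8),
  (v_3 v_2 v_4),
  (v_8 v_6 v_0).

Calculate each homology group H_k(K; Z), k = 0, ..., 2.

H_0 = Z,  H_1 = Z ⊕ Z/2Z,  H_2 = 0.

Take the total order v_0 < v_1 < v_2 < v_3 < v_4 < v_5 < v_6 < v_7 < v_8 on the vertex set. Then K (dimension 2) consists of the simplices:

  0-simplices (9): [v_0], [v_1], [v_2], [v_3], [v_4], [v_5], [v_6], [v_7], [v_8]
  1-simplices (27): (27 of them)
  2-simplices (18): (18 of them)

so the chain groups are C_0 ≅ Z^9, C_1 ≅ Z^27, C_2 ≅ Z^18.

∂_1: C_1 → C_0 sends each edge [p,q] (with p < q) to q − p. For instance
  ∂[v_3,v_8] = [v_8] − [v_3].
The resulting 9×27 matrix has rank 8, and its Smith normal form has invariant factors (1,1,1,1,1,1,1,1).

The boundary map ∂_2: C_2 → C_1 sends each 2-simplex [p,q,r] to [q,r] − [p,r] + [p,q]. For instance
  ∂[v_1,v_5,v_6] = [v_5,v_6] − [v_1,v_6] + [v_1,v_5],
  ∂[v_1,v_7,v_8] = [v_7,v_8] − [v_1,v_8] + [v_1,v_7].
The 27×18 boundary matrix has rank 18 and Smith normal form diag(1,1,1,1,1,1,1,1,1,1,1,1,1,1,1,1,1,2).

Now H_k = ker ∂_k / im ∂_{k+1}, so:

  H_0: rank C_0 − rank ∂_1 = 9 − 8 = 1, and the invariant factors of ∂_1 are all 1, so H_0 = Z.
  H_1: rank ker ∂_1 − rank ∂_2 = (27 − 8) − 18 = 1, and ∂_2 has invariant factor 2 > 1, so H_1 = Z ⊕ Z/2Z.
  H_2: rank ker ∂_2 − rank ∂_3 = (18 − 18) − 0 = 0, and there is no ∂_3, so H_2 = 0.

(K is a triangulation of the Klein bottle.)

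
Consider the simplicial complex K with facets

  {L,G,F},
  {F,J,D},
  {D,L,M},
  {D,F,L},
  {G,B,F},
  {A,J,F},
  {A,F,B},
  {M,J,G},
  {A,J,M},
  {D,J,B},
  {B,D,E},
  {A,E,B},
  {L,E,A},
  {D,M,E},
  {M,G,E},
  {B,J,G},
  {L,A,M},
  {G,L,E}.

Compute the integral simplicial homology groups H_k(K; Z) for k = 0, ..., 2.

Order the vertices as A < B < D < E < F < G < J < L < M. Listing each simplex with vertices in this order, K has dimension 2 with simplices:

  0-simplices (9): A, B, D, E, F, G, J, L, M
  1-simplices (27): AB, AE, AF, AJ, AL, AM, BD, BE, BF, BG, BJ, DE, DF, DJ, DL, DM, EG, EL, EM, FG, FJ, FL, GJ, GL, GM, JM, LM
  2-simplices (18): ABE, ABF, AEL, AFJ, AJM, ALM, BDE, BDJ, BFG, BGJ, DEM, DFJ, DFL, DLM, EGL, EGM, FGL, GJM

giving chain groups C_0 ≅ Z^9, C_1 ≅ Z^27, C_2 ≅ Z^18.

Boundary ∂_1: C_1 → C_0 maps an edge to its endpoints' difference, ∂[p,q] = q − p. For instance
  ∂EG = G − E.
This gives a 9×27 integer matrix of rank 8; reducing to Smith normal form yields diagonal entries (1,1,1,1,1,1,1,1).

Boundary ∂_2: C_2 → C_1 maps a triangle to the signed sum of its edges. For instance
  ∂BGJ = GJ − BJ + BG,
  ∂BDJ = DJ − BJ + BD.
The resulting 27×18 matrix has rank 18, and its Smith normal form has invariant factors (1,1,1,1,1,1,1,1,1,1,1,1,1,1,1,1,1,2).

From H_k ≅ ker(∂_k) / im(∂_{k+1}) we obtain:

  H_0: rank C_0 − rank ∂_1 = 9 − 8 = 1, and the invariant factors of ∂_1 are all 1, so H_0 ≅ Z.
  H_1: rank ker ∂_1 − rank ∂_2 = (27 − 8) − 18 = 1, and ∂_2 has invariant factor 2 > 1, so H_1 ≅ Z ⊕ Z_2.
  H_2: rank ker ∂_2 − rank ∂_3 = (18 − 18) − 0 = 0, and there is no ∂_3, so H_2 ≅ 0.

H_0 ≅ Z,  H_1 ≅ Z ⊕ Z_2,  H_2 = 0.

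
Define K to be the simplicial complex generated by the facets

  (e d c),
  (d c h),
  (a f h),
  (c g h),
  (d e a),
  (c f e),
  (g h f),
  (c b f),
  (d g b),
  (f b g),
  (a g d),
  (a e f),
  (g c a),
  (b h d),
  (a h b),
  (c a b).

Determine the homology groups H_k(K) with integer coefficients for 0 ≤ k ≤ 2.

H_0 ≅ Z,  H_1 ≅ Z^2,  H_2 ≅ Z.

We work with the vertex ordering a < b < c < d < e < f < g < h. The simplices of K, each written with vertices in increasing order, are:

  0-simplices (8): a, b, c, d, e, f, g, h
  1-simplices (24): ab, ac, ad, ae, af, ag, ah, bc, bd, bf, bg, bh, cd, ce, cf, cg, ch, de, dg, dh, ef, fg, fh, gh
  2-simplices (16): abc, abh, acg, ade, adg, aef, afh, bcf, bdg, bdh, bfg, cde, cdh, cef, cgh, fgh

so the chain groups are C_0 ≅ Z^8, C_1 ≅ Z^24, C_2 ≅ Z^16.

The boundary map ∂_1: C_1 → C_0 sends each edge [p,q] (with p < q) to q − p. For instance
  ∂cd = d − c.
The 8×24 boundary matrix has rank 7 and Smith normal form diag(1,1,1,1,1,1,1).

∂_2: C_2 → C_1 acts by ∂[p,q,r] = [q,r] − [p,r] + [p,q]. For instance
  ∂cgh = gh − ch + cg,
  ∂bcf = cf − bf + bc.
As a 24×16 matrix over Z this has rank 15, with invariant factors (1,1,1,1,1,1,1,1,1,1,1,1,1,1,1).

From H_k ≅ ker(∂_k) / im(∂_{k+1}) we obtain:

  H_0: rank C_0 − rank ∂_1 = 8 − 7 = 1, and the invariant factors of ∂_1 are all 1, so H_0 ≅ Z.
  H_1: rank ker ∂_1 − rank ∂_2 = (24 − 7) − 15 = 2, and the invariant factors of ∂_2 are all 1, so H_1 ≅ Z^2.
  H_2: rank ker ∂_2 − rank ∂_3 = (16 − 15) − 0 = 1, and there is no ∂_3, so H_2 ≅ Z.

(K is a triangulation of the torus T^2.)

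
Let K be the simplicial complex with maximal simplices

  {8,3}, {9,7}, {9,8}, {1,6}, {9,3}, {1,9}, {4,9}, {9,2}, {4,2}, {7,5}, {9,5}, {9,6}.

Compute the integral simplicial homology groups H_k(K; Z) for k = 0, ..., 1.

H_0 = Z,  H_1 = Z^4.

Order the vertices as 1 < 2 < 3 < 4 < 5 < 6 < 7 < 8 < 9. Listing each simplex with vertices in this order, K has dimension 1 with simplices:

  0-simplices (9): [1], [2], [3], [4], [5], [6], [7], [8], [9]
  1-simplices (12): [1,6], [1,9], [2,4], [2,9], [3,8], [3,9], [4,9], [5,7], [5,9], [6,9], [7,9], [8,9]

giving chain groups C_0 ≅ Z^9, C_1 ≅ Z^12.

Boundary ∂_1: C_1 → C_0 sends each edge [p,q] (with p < q) to q − p. For instance
  ∂[8,9] = [9] − [8].
The 9×12 boundary matrix has rank 8 and Smith normal form diag(1,1,1,1,1,1,1,1).

From H_k ≅ ker(∂_k) / im(∂_{k+1}) we obtain:

  H_0: rank C_0 − rank ∂_1 = 9 − 8 = 1, and the invariant factors of ∂_1 are all 1, so H_0 = Z.
  H_1: rank ker ∂_1 − rank ∂_2 = (12 − 8) − 0 = 4, and there is no ∂_2, so H_1 = Z^4.

As a check, the Euler characteristic is 9 − 12 = -3, which agrees with 1 − 4 = -3.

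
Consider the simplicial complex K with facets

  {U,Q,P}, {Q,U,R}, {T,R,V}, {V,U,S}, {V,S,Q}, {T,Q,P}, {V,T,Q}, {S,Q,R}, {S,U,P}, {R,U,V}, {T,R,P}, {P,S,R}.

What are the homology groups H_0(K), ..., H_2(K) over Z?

K has 7 vertices, 18 edges, 12 triangles.
rank ∂_0 = 0, rank ∂_1 = 6 ⇒ b_0 = 7 − 0 − 6 = 1; all invariant factors of ∂_1 are 1 so no torsion. So H_0 ≅ Z.
rank ∂_1 = 6, rank ∂_2 = 12 ⇒ b_1 = 18 − 6 − 12 = 0; ∂_2 has invariant factor(s) [2] giving torsion. So H_1 ≅ Z/2.
rank ∂_2 = 12, rank ∂_3 = 0 ⇒ b_2 = 12 − 12 − 0 = 0. So H_2 ≅ 0.

H_0 = Z,  H_1 = Z/2,  H_2 = 0.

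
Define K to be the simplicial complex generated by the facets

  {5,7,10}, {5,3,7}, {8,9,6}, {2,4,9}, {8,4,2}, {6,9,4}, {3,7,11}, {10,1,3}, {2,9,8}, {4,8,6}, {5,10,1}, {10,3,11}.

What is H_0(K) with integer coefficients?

H_0 = Z^2.

Take the total order 1 < 2 < 3 < 4 < 5 < 6 < 7 < 8 < 9 < 10 < 11 on the vertex set. Then K (dimension 2) consists of the simplices:

  0-simplices (11): [1], [2], [3], [4], [5], [6], [7], [8], [9], [10], [11]
  1-simplices (21): [1,3], [1,5], [1,10], [2,4], [2,8], [2,9], [3,5], [3,7], [3,10], [3,11], [4,6], [4,8], [4,9], [5,7], [5,10], [6,8], [6,9], [7,10], [7,11], [8,9], [10,11]
  2-simplices (12): [1,3,10], [1,5,10], [2,4,8], [2,4,9], [2,8,9], [3,5,7], [3,7,11], [3,10,11], [4,6,8], [4,6,9], [5,7,10], [6,8,9]

Hence C_0 ≅ Z^11, C_1 ≅ Z^21, C_2 ≅ Z^12.

∂_1: C_1 → C_0 maps an edge to its endpoints' difference, ∂[p,q] = q − p.
This gives a 11×21 integer matrix of rank 9; reducing to Smith normal form yields diagonal entries (1,1,1,1,1,1,1,1,1).

The boundary map ∂_2: C_2 → C_1 acts by ∂[p,q,r] = [q,r] − [p,r] + [p,q]. For instance
  ∂[2,4,9] = [4,9] − [2,9] + [2,4],
  ∂[6,8,9] = [8,9] − [6,9] + [6,8].
The 21×12 boundary matrix has rank 11 and Smith normal form diag(1,1,1,1,1,1,1,1,1,1,1).

From H_k ≅ ker(∂_k) / im(∂_{k+1}) we obtain:

  H_0: rank C_0 − rank ∂_1 = 11 − 9 = 2, and the invariant factors of ∂_1 are all 1, so H_0 ≅ Z^2.

(K is a triangulation of the disjoint union of the 2-sphere S^2 and the cylinder S^1 x I.)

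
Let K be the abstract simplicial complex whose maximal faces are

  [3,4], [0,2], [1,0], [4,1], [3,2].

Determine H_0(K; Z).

H_0 = Z.

Order the vertices as 0 < 1 < 2 < 3 < 4. Listing each simplex with vertices in this order, K has dimension 1 with simplices:

  0-simplices (5): [0], [1], [2], [3], [4]
  1-simplices (5): [0,1], [0,2], [1,4], [2,3], [3,4]

so the chain groups are C_0 ≅ Z^5, C_1 ≅ Z^5.

Boundary ∂_1: C_1 → C_0 is given by ∂[p,q] = [q] − [p]. For instance
  ∂[0,1] = [1] − [0].
The 5×5 boundary matrix has rank 4 and Smith normal form diag(1,1,1,1).

Reading off H_k = ker ∂_k / im ∂_{k+1}:

  H_0: rank C_0 − rank ∂_1 = 5 − 4 = 1, and the invariant factors of ∂_1 are all 1, so H_0 ≅ Z.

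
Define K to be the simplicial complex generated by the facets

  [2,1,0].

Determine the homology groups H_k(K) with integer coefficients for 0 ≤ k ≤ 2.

H_0 ≅ Z,  H_1 = 0,  H_2 = 0.

Order the vertices as 0 < 1 < 2. Listing each simplex with vertices in this order, K has dimension 2 with simplices:

  0-simplices (3): [0], [1], [2]
  1-simplices (3): [0,1], [0,2], [1,2]
  2-simplices (1): [0,1,2]

Hence C_0 ≅ Z^3, C_1 ≅ Z^3, C_2 ≅ Z^1.

Boundary ∂_1: C_1 → C_0 is given by ∂[p,q] = [q] − [p]. For instance
  ∂[0,2] = [2] − [0].
As a 3×3 matrix over Z this has rank 2, with invariant factors (1,1).

The boundary map ∂_2: C_2 → C_1 acts by ∂[p,q,r] = [q,r] − [p,r] + [p,q]. For instance
  ∂[0,1,2] = [1,2] − [0,2] + [0,1].
The 3×1 boundary matrix has rank 1 and Smith normal form diag(1).

From H_k ≅ ker(∂_k) / im(∂_{k+1}) we obtain:

  H_0: rank C_0 − rank ∂_1 = 3 − 2 = 1, and the invariant factors of ∂_1 are all 1, so H_0 = Z.
  H_1: rank ker ∂_1 − rank ∂_2 = (3 − 2) − 1 = 0, and the invariant factors of ∂_2 are all 1, so H_1 = 0.
  H_2: rank ker ∂_2 − rank ∂_3 = (1 − 1) − 0 = 0, and there is no ∂_3, so H_2 = 0.

As a check, the Euler characteristic is 3 − 3 + 1 = 1, which agrees with 1 − 0 + 0 = 1.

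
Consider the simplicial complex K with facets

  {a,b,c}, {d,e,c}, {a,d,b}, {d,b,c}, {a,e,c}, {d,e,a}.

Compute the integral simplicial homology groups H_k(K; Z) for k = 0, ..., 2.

Take the total order a < b < c < d < e on the vertex set. Then K (dimension 2) consists of the simplices:

  0-simplices (5): a, b, c, d, e
  1-simplices (9): ab, ac, ad, ae, bc, bd, cd, ce, de
  2-simplices (6): abc, abd, ace, ade, bcd, cde

giving chain groups C_0 ≅ Z^5, C_1 ≅ Z^9, C_2 ≅ Z^6.

∂_1: C_1 → C_0 sends each edge [p,q] (with p < q) to q − p.
As a 5×9 matrix over Z this has rank 4, with invariant factors (1,1,1,1).

Boundary ∂_2: C_2 → C_1 maps a triangle to the signed sum of its edges. For instance
  ∂abd = bd − ad + ab,
  ∂abc = bc − ac + ab.
As a 9×6 matrix over Z this has rank 5, with invariant factors (1,1,1,1,1).

Reading off H_k = ker ∂_k / im ∂_{k+1}:

  H_0: rank C_0 − rank ∂_1 = 5 − 4 = 1, and the invariant factors of ∂_1 are all 1, so H_0 = Z.
  H_1: rank ker ∂_1 − rank ∂_2 = (9 − 4) − 5 = 0, and the invariant factors of ∂_2 are all 1, so H_1 = 0.
  H_2: rank ker ∂_2 − rank ∂_3 = (6 − 5) − 0 = 1, and there is no ∂_3, so H_2 = Z.

As a check, the Euler characteristic is 5 − 9 + 6 = 2, which agrees with 1 − 0 + 1 = 2.
(K is a triangulation of the 2-sphere S^2.)

H_0 ≅ Z,  H_1 = 0,  H_2 ≅ Z.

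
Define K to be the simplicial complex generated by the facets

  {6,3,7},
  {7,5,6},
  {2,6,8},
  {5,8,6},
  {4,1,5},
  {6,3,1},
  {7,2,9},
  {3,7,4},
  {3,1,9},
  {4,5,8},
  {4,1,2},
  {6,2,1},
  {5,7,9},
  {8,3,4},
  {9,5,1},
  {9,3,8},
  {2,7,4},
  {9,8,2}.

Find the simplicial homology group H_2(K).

H_2 = Z.

We work with the vertex ordering 1 < 2 < 3 < 4 < 5 < 6 < 7 < 8 < 9. The simplices of K, each written with vertices in increasing order, are:

  0-simplices (9): [1], [2], [3], [4], [5], [6], [7], [8], [9]
  1-simplices (27): (27 of them)
  2-simplices (18): [1,2,4], [1,2,6], [1,3,6], [1,3,9], [1,4,5], [1,5,9], [2,4,7], [2,6,8], [2,7,9], [2,8,9], [3,4,7], [3,4,8], [3,6,7], [3,8,9], [4,5,8], [5,6,7], [5,6,8], [5,7,9]

Hence C_0 ≅ Z^9, C_1 ≅ Z^27, C_2 ≅ Z^18.

Boundary ∂_1: C_1 → C_0 is given by ∂[p,q] = [q] − [p].
The resulting 9×27 matrix has rank 8, and its Smith normal form has invariant factors (1,1,1,1,1,1,1,1).

∂_2: C_2 → C_1 acts by ∂[p,q,r] = [q,r] − [p,r] + [p,q]. For instance
  ∂[4,5,8] = [5,8] − [4,8] + [4,5],
  ∂[1,5,9] = [5,9] − [1,9] + [1,5].
The resulting 27×18 matrix has rank 17, and its Smith normal form has invariant factors (1,1,1,1,1,1,1,1,1,1,1,1,1,1,1,1,1).

Reading off H_k = ker ∂_k / im ∂_{k+1}:

  H_2: rank ker ∂_2 − rank ∂_3 = (18 − 17) − 0 = 1, and there is no ∂_3, so H_2 ≅ Z.

(K is a triangulation of the torus T^2.)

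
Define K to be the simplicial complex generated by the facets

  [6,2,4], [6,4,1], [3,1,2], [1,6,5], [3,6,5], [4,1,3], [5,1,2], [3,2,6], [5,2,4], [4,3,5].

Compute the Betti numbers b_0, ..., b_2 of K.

Fix the vertex order 1 < 2 < 3 < 4 < 5 < 6 and write every simplex with vertices in increasing order. Then dim K = 2 and the simplices of K are:

  0-simplices (6): [1], [2], [3], [4], [5], [6]
  1-simplices (15): [1,2], [1,3], [1,4], [1,5], [1,6], [2,3], [2,4], [2,5], [2,6], [3,4], [3,5], [3,6], [4,5], [4,6], [5,6]
  2-simplices (10): [1,2,3], [1,2,5], [1,3,4], [1,4,6], [1,5,6], [2,3,6], [2,4,5], [2,4,6], [3,4,5], [3,5,6]

giving chain groups C_0 ≅ Z^6, C_1 ≅ Z^15, C_2 ≅ Z^10.

∂_1: C_1 → C_0 maps an edge to its endpoints' difference, ∂[p,q] = q − p.
This gives a 6×15 integer matrix of rank 5; reducing to Smith normal form yields diagonal entries (1,1,1,1,1).

Boundary ∂_2: C_2 → C_1 maps a triangle to the signed sum of its edges. For instance
  ∂[3,4,5] = [4,5] − [3,5] + [3,4],
  ∂[2,4,5] = [4,5] − [2,5] + [2,4].
This gives a 15×10 integer matrix of rank 10; reducing to Smith normal form yields diagonal entries (1,1,1,1,1,1,1,1,1,2).

Computing H_k = (kernel of ∂_k) / (image of ∂_{k+1}):

  H_0: rank C_0 − rank ∂_1 = 6 − 5 = 1, and the invariant factors of ∂_1 are all 1, so H_0 = Z.
  H_1: rank ker ∂_1 − rank ∂_2 = (15 − 5) − 10 = 0, and ∂_2 has invariant factor 2 > 1, so H_1 = Z/2.
  H_2: rank ker ∂_2 − rank ∂_3 = (10 − 10) − 0 = 0, and there is no ∂_3, so H_2 = 0.

As a check, the Euler characteristic is 6 − 15 + 10 = 1, which agrees with 1 − 0 + 0 = 1.
(K is a triangulation of the real projective plane RP^2.)

Hence the Betti numbers are b_0 = 1, b_1 = 0, b_2 = 0.

b_0 = 1, b_1 = 0, b_2 = 0.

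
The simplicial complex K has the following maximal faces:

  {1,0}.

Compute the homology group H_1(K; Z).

Fix the vertex order 0 < 1 and write every simplex with vertices in increasing order. Then dim K = 1 and the simplices of K are:

  0-simplices (2): [0], [1]
  1-simplices (1): [0,1]

Hence C_0 ≅ Z^2, C_1 ≅ Z^1.

Boundary ∂_1: C_1 → C_0 maps an edge to its endpoints' difference, ∂[p,q] = q − p. For instance
  ∂[0,1] = [1] − [0].
The 2×1 boundary matrix has rank 1 and Smith normal form diag(1).

Computing H_k = (kernel of ∂_k) / (image of ∂_{k+1}):

  H_1: rank ker ∂_1 − rank ∂_2 = (1 − 1) − 0 = 0, and there is no ∂_2, so H_1 ≅ 0.

(K is a triangulation of the 1-simplex.)

H_1 ≅ 0.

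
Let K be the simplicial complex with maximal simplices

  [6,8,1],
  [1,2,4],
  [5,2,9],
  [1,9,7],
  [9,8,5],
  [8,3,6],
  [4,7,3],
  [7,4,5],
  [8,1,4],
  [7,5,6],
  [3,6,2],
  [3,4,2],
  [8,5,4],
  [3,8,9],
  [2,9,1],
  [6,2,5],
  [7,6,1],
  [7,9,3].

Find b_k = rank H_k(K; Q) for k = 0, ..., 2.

b_0 = 1, b_1 = 2, b_2 = 1.

Fix the vertex order 1 < 2 < 3 < 4 < 5 < 6 < 7 < 8 < 9 and write every simplex with vertices in increasing order. Then dim K = 2 and the simplices of K are:

  0-simplices (9): [1], [2], [3], [4], [5], [6], [7], [8], [9]
  1-simplices (27): (27 of them)
  2-simplices (18): [1,2,4], [1,2,9], [1,4,8], [1,6,7], [1,6,8], [1,7,9], [2,3,4], [2,3,6], [2,5,6], [2,5,9], [3,4,7], [3,6,8], [3,7,9], [3,8,9], [4,5,7], [4,5,8], [5,6,7], [5,8,9]

so the chain groups are C_0 ≅ Z^9, C_1 ≅ Z^27, C_2 ≅ Z^18.

∂_1: C_1 → C_0 sends each edge [p,q] (with p < q) to q − p. For instance
  ∂[4,8] = [8] − [4].
The 9×27 boundary matrix has rank 8 and Smith normal form diag(1,1,1,1,1,1,1,1).

Boundary ∂_2: C_2 → C_1 sends each 2-simplex [p,q,r] to [q,r] − [p,r] + [p,q]. For instance
  ∂[1,2,9] = [2,9] − [1,9] + [1,2],
  ∂[2,3,6] = [3,6] − [2,6] + [2,3].
As a 27×18 matrix over Z this has rank 17, with invariant factors (1,1,1,1,1,1,1,1,1,1,1,1,1,1,1,1,1).

Now H_k = ker ∂_k / im ∂_{k+1}, so:

  H_0: rank C_0 − rank ∂_1 = 9 − 8 = 1, and the invariant factors of ∂_1 are all 1, so H_0 ≅ Z.
  H_1: rank ker ∂_1 − rank ∂_2 = (27 − 8) − 17 = 2, and the invariant factors of ∂_2 are all 1, so H_1 ≅ Z^2.
  H_2: rank ker ∂_2 − rank ∂_3 = (18 − 17) − 0 = 1, and there is no ∂_3, so H_2 ≅ Z.

Hence the Betti numbers are b_0 = 1, b_1 = 2, b_2 = 1.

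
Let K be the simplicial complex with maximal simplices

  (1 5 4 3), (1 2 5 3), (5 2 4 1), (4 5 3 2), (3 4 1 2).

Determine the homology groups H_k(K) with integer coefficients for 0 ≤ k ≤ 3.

H_0 ≅ Z,  H_1 = 0,  H_2 = 0,  H_3 ≅ Z.

Take the total order 1 < 2 < 3 < 4 < 5 on the vertex set. Then K (dimension 3) consists of the simplices:

  0-simplices (5): [1], [2], [3], [4], [5]
  1-simplices (10): [1,2], [1,3], [1,4], [1,5], [2,3], [2,4], [2,5], [3,4], [3,5], [4,5]
  2-simplices (10): [1,2,3], [1,2,4], [1,2,5], [1,3,4], [1,3,5], [1,4,5], [2,3,4], [2,3,5], [2,4,5], [3,4,5]
  3-simplices (5): [1,2,3,4], [1,2,3,5], [1,2,4,5], [1,3,4,5], [2,3,4,5]

Hence C_0 ≅ Z^5, C_1 ≅ Z^10, C_2 ≅ Z^10, C_3 ≅ Z^5.

The boundary map ∂_1: C_1 → C_0 maps an edge to its endpoints' difference, ∂[p,q] = q − p.
The 5×10 boundary matrix has rank 4 and Smith normal form diag(1,1,1,1).

The boundary map ∂_2: C_2 → C_1 maps a triangle to the signed sum of its edges. For instance
  ∂[3,4,5] = [4,5] − [3,5] + [3,4],
  ∂[1,3,4] = [3,4] − [1,4] + [1,3].
The resulting 10×10 matrix has rank 6, and its Smith normal form has invariant factors (1,1,1,1,1,1).

The boundary map ∂_3: C_3 → C_2 sends each 3-simplex σ to the alternating sum Σ_i (−1)^i (σ with its i-th vertex removed). For instance
  ∂[1,2,3,4] = [2,3,4] − [1,3,4] + [1,2,4] − [1,2,3],
  ∂[1,2,4,5] = [2,4,5] − [1,4,5] + [1,2,5] − [1,2,4].
The 10×5 boundary matrix has rank 4 and Smith normal form diag(1,1,1,1).

Computing H_k = (kernel of ∂_k) / (image of ∂_{k+1}):

  H_0: rank C_0 − rank ∂_1 = 5 − 4 = 1, and the invariant factors of ∂_1 are all 1, so H_0 ≅ Z.
  H_1: rank ker ∂_1 − rank ∂_2 = (10 − 4) − 6 = 0, and the invariant factors of ∂_2 are all 1, so H_1 ≅ 0.
  H_2: rank ker ∂_2 − rank ∂_3 = (10 − 6) − 4 = 0, and the invariant factors of ∂_3 are all 1, so H_2 ≅ 0.
  H_3: rank ker ∂_3 − rank ∂_4 = (5 − 4) − 0 = 1, and there is no ∂_4, so H_3 ≅ Z.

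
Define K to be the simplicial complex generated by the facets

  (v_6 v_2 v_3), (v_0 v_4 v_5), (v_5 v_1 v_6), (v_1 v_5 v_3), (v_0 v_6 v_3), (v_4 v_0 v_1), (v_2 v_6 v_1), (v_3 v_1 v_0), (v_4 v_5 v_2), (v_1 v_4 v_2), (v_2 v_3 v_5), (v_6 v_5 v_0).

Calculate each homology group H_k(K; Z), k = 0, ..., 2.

H_0 ≅ Z,  H_1 ≅ Z_2,  H_2 = 0.

Take the total order v_0 < v_1 < v_2 < v_3 < v_4 < v_5 < v_6 on the vertex set. Then K (dimension 2) consists of the simplices:

  0-simplices (7): [v_0], [v_1], [v_2], [v_3], [v_4], [v_5], [v_6]
  1-simplices (18): (18 of them)
  2-simplices (12): (12 of them)

so the chain groups are C_0 ≅ Z^7, C_1 ≅ Z^18, C_2 ≅ Z^12.

∂_1: C_1 → C_0 maps an edge to its endpoints' difference, ∂[p,q] = q − p. For instance
  ∂[v_4,v_5] = [v_5] − [v_4].
The resulting 7×18 matrix has rank 6, and its Smith normal form has invariant factors (1,1,1,1,1,1).

Boundary ∂_2: C_2 → C_1 sends each 2-simplex [p,q,r] to [q,r] − [p,r] + [p,q]. For instance
  ∂[v_0,v_1,v_3] = [v_1,v_3] − [v_0,v_3] + [v_0,v_1],
  ∂[v_1,v_3,v_5] = [v_3,v_5] − [v_1,v_5] + [v_1,v_3].
As a 18×12 matrix over Z this has rank 12, with invariant factors (1,1,1,1,1,1,1,1,1,1,1,2).

Computing H_k = (kernel of ∂_k) / (image of ∂_{k+1}):

  H_0: rank C_0 − rank ∂_1 = 7 − 6 = 1, and the invariant factors of ∂_1 are all 1, so H_0 = Z.
  H_1: rank ker ∂_1 − rank ∂_2 = (18 − 6) − 12 = 0, and ∂_2 has invariant factor 2 > 1, so H_1 = Z_2.
  H_2: rank ker ∂_2 − rank ∂_3 = (12 − 12) − 0 = 0, and there is no ∂_3, so H_2 = 0.

As a check, the Euler characteristic is 7 − 18 + 12 = 1, which agrees with 1 − 0 + 0 = 1.
(K is a triangulation of the real projective plane RP^2.)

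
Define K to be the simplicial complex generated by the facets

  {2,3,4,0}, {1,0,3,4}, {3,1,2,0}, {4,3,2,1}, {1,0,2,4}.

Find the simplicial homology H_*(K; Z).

Fix the vertex order 0 < 1 < 2 < 3 < 4 and write every simplex with vertices in increasing order. Then dim K = 3 and the simplices of K are:

  0-simplices (5): [0], [1], [2], [3], [4]
  1-simplices (10): [0,1], [0,2], [0,3], [0,4], [1,2], [1,3], [1,4], [2,3], [2,4], [3,4]
  2-simplices (10): [0,1,2], [0,1,3], [0,1,4], [0,2,3], [0,2,4], [0,3,4], [1,2,3], [1,2,4], [1,3,4], [2,3,4]
  3-simplices (5): [0,1,2,3], [0,1,2,4], [0,1,3,4], [0,2,3,4], [1,2,3,4]

so the chain groups are C_0 ≅ Z^5, C_1 ≅ Z^10, C_2 ≅ Z^10, C_3 ≅ Z^5.

Boundary ∂_1: C_1 → C_0 sends each edge [p,q] (with p < q) to q − p.
The 5×10 boundary matrix has rank 4 and Smith normal form diag(1,1,1,1).

∂_2: C_2 → C_1 maps a triangle to the signed sum of its edges. For instance
  ∂[1,2,4] = [2,4] − [1,4] + [1,2],
  ∂[0,1,2] = [1,2] − [0,2] + [0,1].
The 10×10 boundary matrix has rank 6 and Smith normal form diag(1,1,1,1,1,1).

∂_3: C_3 → C_2 sends each 3-simplex σ to the alternating sum Σ_i (−1)^i (σ with its i-th vertex removed). For instance
  ∂[0,1,2,3] = [1,2,3] − [0,2,3] + [0,1,3] − [0,1,2],
  ∂[0,2,3,4] = [2,3,4] − [0,3,4] + [0,2,4] − [0,2,3].
This gives a 10×5 integer matrix of rank 4; reducing to Smith normal form yields diagonal entries (1,1,1,1).

From H_k ≅ ker(∂_k) / im(∂_{k+1}) we obtain:

  H_0: rank C_0 − rank ∂_1 = 5 − 4 = 1, and the invariant factors of ∂_1 are all 1, so H_0 = Z.
  H_1: rank ker ∂_1 − rank ∂_2 = (10 − 4) − 6 = 0, and the invariant factors of ∂_2 are all 1, so H_1 = 0.
  H_2: rank ker ∂_2 − rank ∂_3 = (10 − 6) − 4 = 0, and the invariant factors of ∂_3 are all 1, so H_2 = 0.
  H_3: rank ker ∂_3 − rank ∂_4 = (5 − 4) − 0 = 1, and there is no ∂_4, so H_3 = Z.

(K is a triangulation of the 3-sphere S^3.)

H_0 ≅ Z,  H_1 = 0,  H_2 = 0,  H_3 ≅ Z.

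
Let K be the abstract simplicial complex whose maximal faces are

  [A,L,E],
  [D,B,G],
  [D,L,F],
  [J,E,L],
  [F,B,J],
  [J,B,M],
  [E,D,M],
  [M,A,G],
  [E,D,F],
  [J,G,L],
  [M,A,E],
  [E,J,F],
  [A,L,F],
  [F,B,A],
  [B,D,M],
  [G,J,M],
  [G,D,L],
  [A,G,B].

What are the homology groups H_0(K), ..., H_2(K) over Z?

H_0 = Z,  H_1 = Z ⊕ Z/2Z,  H_2 = 0.

Order the vertices as A < B < D < E < F < G < J < L < M. Listing each simplex with vertices in this order, K has dimension 2 with simplices:

  0-simplices (9): A, B, D, E, F, G, J, L, M
  1-simplices (27): AB, AE, AF, AG, AL, AM, BD, BF, BG, BJ, BM, DE, DF, DG, DL, DM, EF, EJ, EL, EM, FJ, FL, GJ, GL, GM, JL, JM
  2-simplices (18): ABF, ABG, AEL, AEM, AFL, AGM, BDG, BDM, BFJ, BJM, DEF, DEM, DFL, DGL, EFJ, EJL, GJL, GJM

so the chain groups are C_0 ≅ Z^9, C_1 ≅ Z^27, C_2 ≅ Z^18.

∂_1: C_1 → C_0 maps an edge to its endpoints' difference, ∂[p,q] = q − p. For instance
  ∂AG = G − A.
As a 9×27 matrix over Z this has rank 8, with invariant factors (1,1,1,1,1,1,1,1).

Boundary ∂_2: C_2 → C_1 maps a triangle to the signed sum of its edges. For instance
  ∂BDG = DG − BG + BD,
  ∂BDM = DM − BM + BD.
As a 27×18 matrix over Z this has rank 18, with invariant factors (1,1,1,1,1,1,1,1,1,1,1,1,1,1,1,1,1,2).

Computing H_k = (kernel of ∂_k) / (image of ∂_{k+1}):

  H_0: rank C_0 − rank ∂_1 = 9 − 8 = 1, and the invariant factors of ∂_1 are all 1, so H_0 ≅ Z.
  H_1: rank ker ∂_1 − rank ∂_2 = (27 − 8) − 18 = 1, and ∂_2 has invariant factor 2 > 1, so H_1 ≅ Z ⊕ Z/2Z.
  H_2: rank ker ∂_2 − rank ∂_3 = (18 − 18) − 0 = 0, and there is no ∂_3, so H_2 ≅ 0.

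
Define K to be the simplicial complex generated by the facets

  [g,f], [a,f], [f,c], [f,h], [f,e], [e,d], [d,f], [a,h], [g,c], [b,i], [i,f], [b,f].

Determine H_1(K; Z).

H_1 ≅ Z^4.

Fix the vertex order a < b < c < d < e < f < g < h < i and write every simplex with vertices in increasing order. Then dim K = 1 and the simplices of K are:

  0-simplices (9): a, b, c, d, e, f, g, h, i
  1-simplices (12): af, ah, bf, bi, cf, cg, de, df, ef, fg, fh, fi

so the chain groups are C_0 ≅ Z^9, C_1 ≅ Z^12.

∂_1: C_1 → C_0 sends each edge [p,q] (with p < q) to q − p.
The 9×12 boundary matrix has rank 8 and Smith normal form diag(1,1,1,1,1,1,1,1).

From H_k ≅ ker(∂_k) / im(∂_{k+1}) we obtain:

  H_1: rank ker ∂_1 − rank ∂_2 = (12 − 8) − 0 = 4, and there is no ∂_2, so H_1 = Z^4.

(K is a triangulation of a wedge of 4 circles.)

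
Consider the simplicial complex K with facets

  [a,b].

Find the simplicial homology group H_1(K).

Order the vertices as a < b. Listing each simplex with vertices in this order, K has dimension 1 with simplices:

  0-simplices (2): a, b
  1-simplices (1): ab

Hence C_0 ≅ Z^2, C_1 ≅ Z^1.

∂_1: C_1 → C_0 sends each edge [p,q] (with p < q) to q − p. For instance
  ∂ab = b − a.
The 2×1 boundary matrix has rank 1 and Smith normal form diag(1).

Now H_k = ker ∂_k / im ∂_{k+1}, so:

  H_1: rank ker ∂_1 − rank ∂_2 = (1 − 1) − 0 = 0, and there is no ∂_2, so H_1 = 0.

H_1 = 0.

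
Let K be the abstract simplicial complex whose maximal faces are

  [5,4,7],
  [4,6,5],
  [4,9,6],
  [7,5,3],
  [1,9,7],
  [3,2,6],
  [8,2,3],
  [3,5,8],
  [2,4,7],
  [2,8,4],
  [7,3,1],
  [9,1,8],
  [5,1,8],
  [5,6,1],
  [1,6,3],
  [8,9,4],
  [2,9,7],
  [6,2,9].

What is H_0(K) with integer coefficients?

Order the vertices as 1 < 2 < 3 < 4 < 5 < 6 < 7 < 8 < 9. Listing each simplex with vertices in this order, K has dimension 2 with simplices:

  0-simplices (9): [1], [2], [3], [4], [5], [6], [7], [8], [9]
  1-simplices (27): (27 of them)
  2-simplices (18): [1,3,6], [1,3,7], [1,5,6], [1,5,8], [1,7,9], [1,8,9], [2,3,6], [2,3,8], [2,4,7], [2,4,8], [2,6,9], [2,7,9], [3,5,7], [3,5,8], [4,5,6], [4,5,7], [4,6,9], [4,8,9]

so the chain groups are C_0 ≅ Z^9, C_1 ≅ Z^27, C_2 ≅ Z^18.

The boundary map ∂_1: C_1 → C_0 sends each edge [p,q] (with p < q) to q − p.
As a 9×27 matrix over Z this has rank 8, with invariant factors (1,1,1,1,1,1,1,1).

∂_2: C_2 → C_1 acts by ∂[p,q,r] = [q,r] − [p,r] + [p,q]. For instance
  ∂[2,4,7] = [4,7] − [2,7] + [2,4],
  ∂[2,4,8] = [4,8] − [2,8] + [2,4].
The resulting 27×18 matrix has rank 18, and its Smith normal form has invariant factors (1,1,1,1,1,1,1,1,1,1,1,1,1,1,1,1,1,2).

Now H_k = ker ∂_k / im ∂_{k+1}, so:

  H_0: rank C_0 − rank ∂_1 = 9 − 8 = 1, and the invariant factors of ∂_1 are all 1, so H_0 = Z.

(K is a triangulation of the Klein bottle.)

H_0 ≅ Z.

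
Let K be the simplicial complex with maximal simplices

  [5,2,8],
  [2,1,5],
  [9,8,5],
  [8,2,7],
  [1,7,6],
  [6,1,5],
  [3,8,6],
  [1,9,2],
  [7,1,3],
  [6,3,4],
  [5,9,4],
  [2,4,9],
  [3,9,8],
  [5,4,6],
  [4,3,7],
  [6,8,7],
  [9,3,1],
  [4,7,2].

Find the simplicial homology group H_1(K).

Take the total order 1 < 2 < 3 < 4 < 5 < 6 < 7 < 8 < 9 on the vertex set. Then K (dimension 2) consists of the simplices:

  0-simplices (9): [1], [2], [3], [4], [5], [6], [7], [8], [9]
  1-simplices (27): (27 of them)
  2-simplices (18): [1,2,5], [1,2,9], [1,3,7], [1,3,9], [1,5,6], [1,6,7], [2,4,7], [2,4,9], [2,5,8], [2,7,8], [3,4,6], [3,4,7], [3,6,8], [3,8,9], [4,5,6], [4,5,9], [5,8,9], [6,7,8]

so the chain groups are C_0 ≅ Z^9, C_1 ≅ Z^27, C_2 ≅ Z^18.

∂_1: C_1 → C_0 sends each edge [p,q] (with p < q) to q − p.
As a 9×27 matrix over Z this has rank 8, with invariant factors (1,1,1,1,1,1,1,1).

Boundary ∂_2: C_2 → C_1 maps a triangle to the signed sum of its edges. For instance
  ∂[1,3,9] = [3,9] − [1,9] + [1,3],
  ∂[3,8,9] = [8,9] − [3,9] + [3,8].
This gives a 27×18 integer matrix of rank 18; reducing to Smith normal form yields diagonal entries (1,1,1,1,1,1,1,1,1,1,1,1,1,1,1,1,1,2).

Computing H_k = (kernel of ∂_k) / (image of ∂_{k+1}):

  H_1: rank ker ∂_1 − rank ∂_2 = (27 − 8) − 18 = 1, and ∂_2 has invariant factor 2 > 1, so H_1 = Z ⊕ Z_2.

H_1 = Z ⊕ Z_2.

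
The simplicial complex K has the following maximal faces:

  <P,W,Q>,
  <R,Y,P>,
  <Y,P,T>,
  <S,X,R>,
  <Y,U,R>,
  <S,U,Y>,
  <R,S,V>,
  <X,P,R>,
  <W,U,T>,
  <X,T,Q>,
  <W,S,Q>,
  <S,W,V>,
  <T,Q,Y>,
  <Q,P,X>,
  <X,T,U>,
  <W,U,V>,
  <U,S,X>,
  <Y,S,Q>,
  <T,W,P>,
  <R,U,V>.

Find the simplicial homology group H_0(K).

H_0 = Z.

Fix the vertex order P < Q < R < S < T < U < V < W < X < Y and write every simplex with vertices in increasing order. Then dim K = 2 and the simplices of K are:

  0-simplices (10): P, Q, R, S, T, U, V, W, X, Y
  1-simplices (30): PQ, PR, PT, PW, PX, PY, QS, QT, QW, QX, QY, RS, RU, RV, RX, RY, SU, SV, SW, SX, SY, TU, TW, TX, TY, UV, UW, UX, UY, VW
  2-simplices (20): PQW, PQX, PRX, PRY, PTW, PTY, QSW, QSY, QTX, QTY, RSV, RSX, RUV, RUY, SUX, SUY, SVW, TUW, TUX, UVW

so the chain groups are C_0 ≅ Z^10, C_1 ≅ Z^30, C_2 ≅ Z^20.

∂_1: C_1 → C_0 maps an edge to its endpoints' difference, ∂[p,q] = q − p.
The resulting 10×30 matrix has rank 9, and its Smith normal form has invariant factors (1,1,1,1,1,1,1,1,1).

Boundary ∂_2: C_2 → C_1 sends each 2-simplex [p,q,r] to [q,r] − [p,r] + [p,q]. For instance
  ∂SUX = UX − SX + SU,
  ∂PRX = RX − PX + PR.
The 30×20 boundary matrix has rank 20 and Smith normal form diag(1,1,1,1,1,1,1,1,1,1,1,1,1,1,1,1,1,1,1,2).

Now H_k = ker ∂_k / im ∂_{k+1}, so:

  H_0: rank C_0 − rank ∂_1 = 10 − 9 = 1, and the invariant factors of ∂_1 are all 1, so H_0 ≅ Z.

(K is a triangulation of the Klein bottle.)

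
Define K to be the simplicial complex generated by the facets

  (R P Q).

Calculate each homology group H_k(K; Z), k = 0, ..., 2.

We work with the vertex ordering P < Q < R. The simplices of K, each written with vertices in increasing order, are:

  0-simplices (3): P, Q, R
  1-simplices (3): PQ, PR, QR
  2-simplices (1): PQR

Hence C_0 ≅ Z^3, C_1 ≅ Z^3, C_2 ≅ Z^1.

Boundary ∂_1: C_1 → C_0 is given by ∂[p,q] = [q] − [p].
This gives a 3×3 integer matrix of rank 2; reducing to Smith normal form yields diagonal entries (1,1).

Boundary ∂_2: C_2 → C_1 sends each 2-simplex [p,q,r] to [q,r] − [p,r] + [p,q]. For instance
  ∂PQR = QR − PR + PQ.
This gives a 3×1 integer matrix of rank 1; reducing to Smith normal form yields diagonal entries (1).

From H_k ≅ ker(∂_k) / im(∂_{k+1}) we obtain:

  H_0: rank C_0 − rank ∂_1 = 3 − 2 = 1, and the invariant factors of ∂_1 are all 1, so H_0 = Z.
  H_1: rank ker ∂_1 − rank ∂_2 = (3 − 2) − 1 = 0, and the invariant factors of ∂_2 are all 1, so H_1 = 0.
  H_2: rank ker ∂_2 − rank ∂_3 = (1 − 1) − 0 = 0, and there is no ∂_3, so H_2 = 0.

As a check, the Euler characteristic is 3 − 3 + 1 = 1, which agrees with 1 − 0 + 0 = 1.

H_0 = Z,  H_1 = 0,  H_2 = 0.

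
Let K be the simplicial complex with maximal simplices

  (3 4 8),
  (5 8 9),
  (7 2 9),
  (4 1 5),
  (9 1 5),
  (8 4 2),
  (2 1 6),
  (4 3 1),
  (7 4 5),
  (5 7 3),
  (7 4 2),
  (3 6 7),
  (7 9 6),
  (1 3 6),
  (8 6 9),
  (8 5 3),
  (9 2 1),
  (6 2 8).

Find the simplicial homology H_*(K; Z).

H_0 ≅ Z,  H_1 ≅ Z ⊕ Z_2,  H_2 = 0.

Take the total order 1 < 2 < 3 < 4 < 5 < 6 < 7 < 8 < 9 on the vertex set. Then K (dimension 2) consists of the simplices:

  0-simplices (9): [1], [2], [3], [4], [5], [6], [7], [8], [9]
  1-simplices (27): (27 of them)
  2-simplices (18): [1,2,6], [1,2,9], [1,3,4], [1,3,6], [1,4,5], [1,5,9], [2,4,7], [2,4,8], [2,6,8], [2,7,9], [3,4,8], [3,5,7], [3,5,8], [3,6,7], [4,5,7], [5,8,9], [6,7,9], [6,8,9]

so the chain groups are C_0 ≅ Z^9, C_1 ≅ Z^27, C_2 ≅ Z^18.

Boundary ∂_1: C_1 → C_0 is given by ∂[p,q] = [q] − [p].
The resulting 9×27 matrix has rank 8, and its Smith normal form has invariant factors (1,1,1,1,1,1,1,1).

The boundary map ∂_2: C_2 → C_1 maps a triangle to the signed sum of its edges. For instance
  ∂[1,5,9] = [5,9] − [1,9] + [1,5],
  ∂[5,8,9] = [8,9] − [5,9] + [5,8].
The 27×18 boundary matrix has rank 18 and Smith normal form diag(1,1,1,1,1,1,1,1,1,1,1,1,1,1,1,1,1,2).

Now H_k = ker ∂_k / im ∂_{k+1}, so:

  H_0: rank C_0 − rank ∂_1 = 9 − 8 = 1, and the invariant factors of ∂_1 are all 1, so H_0 ≅ Z.
  H_1: rank ker ∂_1 − rank ∂_2 = (27 − 8) − 18 = 1, and ∂_2 has invariant factor 2 > 1, so H_1 ≅ Z ⊕ Z_2.
  H_2: rank ker ∂_2 − rank ∂_3 = (18 − 18) − 0 = 0, and there is no ∂_3, so H_2 ≅ 0.

As a check, the Euler characteristic is 9 − 27 + 18 = 0, which agrees with 1 − 1 + 0 = 0.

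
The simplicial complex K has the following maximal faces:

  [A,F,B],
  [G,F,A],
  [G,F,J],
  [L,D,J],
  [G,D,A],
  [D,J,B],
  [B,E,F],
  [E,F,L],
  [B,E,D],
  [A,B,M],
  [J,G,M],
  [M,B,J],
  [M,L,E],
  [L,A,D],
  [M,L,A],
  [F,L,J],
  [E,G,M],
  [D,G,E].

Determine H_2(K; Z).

H_2 = Z.

K has 9 vertices, 27 edges, 18 triangles.
rank ∂_2 = 17, rank ∂_3 = 0 ⇒ b_2 = 18 − 17 − 0 = 1. So H_2 ≅ Z.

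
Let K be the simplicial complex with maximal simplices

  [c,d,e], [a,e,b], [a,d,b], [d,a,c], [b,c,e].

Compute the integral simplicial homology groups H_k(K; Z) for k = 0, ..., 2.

H_0 = Z,  H_1 = Z,  H_2 = 0.

We work with the vertex ordering a < b < c < d < e. The simplices of K, each written with vertices in increasing order, are:

  0-simplices (5): a, b, c, d, e
  1-simplices (10): ab, ac, ad, ae, bc, bd, be, cd, ce, de
  2-simplices (5): abd, abe, acd, bce, cde

Hence C_0 ≅ Z^5, C_1 ≅ Z^10, C_2 ≅ Z^5.

Boundary ∂_1: C_1 → C_0 maps an edge to its endpoints' difference, ∂[p,q] = q − p.
The 5×10 boundary matrix has rank 4 and Smith normal form diag(1,1,1,1).

The boundary map ∂_2: C_2 → C_1 sends each 2-simplex [p,q,r] to [q,r] − [p,r] + [p,q]. For instance
  ∂acd = cd − ad + ac,
  ∂abe = be − ae + ab.
As a 10×5 matrix over Z this has rank 5, with invariant factors (1,1,1,1,1).

Now H_k = ker ∂_k / im ∂_{k+1}, so:

  H_0: rank C_0 − rank ∂_1 = 5 − 4 = 1, and the invariant factors of ∂_1 are all 1, so H_0 ≅ Z.
  H_1: rank ker ∂_1 − rank ∂_2 = (10 − 4) − 5 = 1, and the invariant factors of ∂_2 are all 1, so H_1 ≅ Z.
  H_2: rank ker ∂_2 − rank ∂_3 = (5 − 5) − 0 = 0, and there is no ∂_3, so H_2 ≅ 0.

As a check, the Euler characteristic is 5 − 10 + 5 = 0, which agrees with 1 − 1 + 0 = 0.
(K is a triangulation of the Möbius band.)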